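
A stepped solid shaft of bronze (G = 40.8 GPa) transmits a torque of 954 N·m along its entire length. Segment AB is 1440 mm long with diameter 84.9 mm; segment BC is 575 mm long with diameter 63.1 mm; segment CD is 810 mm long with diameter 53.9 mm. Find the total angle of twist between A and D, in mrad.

J_AB = π(0.0849)⁴/32 = 5.10×10^-6 m⁴; J_BC = π(0.0631)⁴/32 = 1.56×10^-6 m⁴; J_CD = π(0.0539)⁴/32 = 8.29×10^-7 m⁴.
θ = (T/G)·Σ L_i/J_i = (954.0/40.8×10⁹)·(1.44/5.10×10^-6 + 0.575/1.56×10^-6 + 0.810/8.29×10^-7) = 0.03810 rad.

38.1 mrad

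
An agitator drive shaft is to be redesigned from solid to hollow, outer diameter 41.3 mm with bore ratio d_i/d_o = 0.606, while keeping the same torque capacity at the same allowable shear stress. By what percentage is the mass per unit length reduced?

30.3 %

Equal τ_max and T ⇒ the solid shaft needs d_s³ = d_o³(1−k⁴), so d_s = 41.3·(1−0.606⁴)^(1/3) = 39.35 mm.
Area ratio A_h/A_s = d_o²(1−k²)/d_s² = (1−k²)/(1−k⁴)^(2/3) = 0.6969.
Mass saving = 1 − 0.6969 = 30.3 %.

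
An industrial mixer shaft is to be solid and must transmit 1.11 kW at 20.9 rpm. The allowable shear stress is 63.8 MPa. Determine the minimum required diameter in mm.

34.3 mm

ω = 2π·20.9/60 = 2.189 rad/s, so T = P/ω = 1.11×10³ / 2.189 = 507.2 N·m.
For a solid shaft τ_max = 16T/(πd³), so d = (16T/(π τ_allow))^(1/3) = (16·507.2/(π·6.38×10^7))^(1/3) = 0.03434 m.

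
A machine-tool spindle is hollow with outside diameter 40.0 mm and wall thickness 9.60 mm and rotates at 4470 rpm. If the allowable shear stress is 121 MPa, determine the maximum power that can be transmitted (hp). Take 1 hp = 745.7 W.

J = π(d_o⁴ − d_i⁴)/32 = π(0.0400⁴ − 0.0208⁴)/32 = 2.330×10^-7 m⁴.
T_max = τ_allow·J/r = 1.21×10^8 × 2.330×10^-7 / 0.0200 = 1409 N·m.
ω = 2π·4470/60 = 468.1 rad/s, so P_max = T_max·ω = 6.597×10^5 W.

885 hp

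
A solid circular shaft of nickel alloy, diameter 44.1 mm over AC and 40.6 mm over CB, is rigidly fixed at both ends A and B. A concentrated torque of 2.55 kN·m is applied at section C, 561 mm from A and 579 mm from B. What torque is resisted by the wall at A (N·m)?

Compatibility: T_A·a/J_AC = T_B·b/J_CB with T_A + T_B = T₀.
J_AC = 3.71×10^-7 m⁴, J_CB = 2.67×10^-7 m⁴, so T_A = T₀·(J_AC/a)/((J_AC/a)+(J_CB/b)) = 1504 N·m, T_B = 1046 N·m.

1500 N·m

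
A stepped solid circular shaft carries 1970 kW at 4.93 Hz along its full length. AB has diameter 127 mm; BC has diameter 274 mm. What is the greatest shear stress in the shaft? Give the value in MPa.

158 MPa

ω = 2π·4.93 = 30.98 rad/s, so T = P/ω = 1970×10³ / 30.98 = 63600 N·m.
Under the same torque, τ_max = 16T/(πd³) is largest where d is smallest — segment AB (d = 127 mm).
τ_max = 16·63600/(π·(0.127)³) = 1.581×10^8 Pa.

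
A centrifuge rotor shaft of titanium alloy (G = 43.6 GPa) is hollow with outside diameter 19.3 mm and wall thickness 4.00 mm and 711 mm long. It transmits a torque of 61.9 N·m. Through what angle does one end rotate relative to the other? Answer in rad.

0.0840 rad

J = π(d_o⁴ − d_i⁴)/32 = π(0.0193⁴ − 0.0113⁴)/32 = 1.202×10^-8 m⁴.
θ = T·L/(G·J) = 61.90 × 0.711 / (43.6×10⁹ × 1.202×10^-8) = 0.08397 rad.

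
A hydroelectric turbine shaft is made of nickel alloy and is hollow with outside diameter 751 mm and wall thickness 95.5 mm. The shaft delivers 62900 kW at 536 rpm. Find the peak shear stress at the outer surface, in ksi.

ω = 2π·536/60 = 56.13 rad/s, so T = P/ω = 62900×10³ / 56.13 = 1.121e6 N·m.
J = π(d_o⁴ − d_i⁴)/32 = π(0.751⁴ − 0.560⁴)/32 = 0.02157 m⁴.
τ_max = T·r/J = 1.121e6 × 0.376 / 0.02157 = 1.950×10^7 Pa.

2.83 ksi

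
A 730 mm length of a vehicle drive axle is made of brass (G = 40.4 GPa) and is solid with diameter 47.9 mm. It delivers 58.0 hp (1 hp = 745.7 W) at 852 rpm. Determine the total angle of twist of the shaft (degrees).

0.971°

ω = 2π·852/60 = 89.22 rad/s, so T = P/ω = 58.0×745.7 / 89.22 = 484.8 N·m.
J = πd⁴/32 = π(0.0479)⁴/32 = 5.168×10^-7 m⁴.
θ = T·L/(G·J) = 484.8 × 0.730 / (40.4×10⁹ × 5.168×10^-7) = 0.01695 rad.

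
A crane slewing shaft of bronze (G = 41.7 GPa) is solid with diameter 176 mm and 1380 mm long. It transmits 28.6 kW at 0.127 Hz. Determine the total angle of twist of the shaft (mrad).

12.6 mrad

ω = 2π·0.127 = 0.7980 rad/s, so T = P/ω = 28.6×10³ / 0.7980 = 35840 N·m.
J = πd⁴/32 = π(0.176)⁴/32 = 9.420×10^-5 m⁴.
θ = T·L/(G·J) = 35840 × 1.38 / (41.7×10⁹ × 9.420×10^-5) = 0.01259 rad.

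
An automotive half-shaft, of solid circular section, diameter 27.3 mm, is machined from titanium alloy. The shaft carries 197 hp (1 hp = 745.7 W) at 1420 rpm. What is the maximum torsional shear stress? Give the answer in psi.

35900 psi

ω = 2π·1420/60 = 148.7 rad/s, so T = P/ω = 197×745.7 / 148.7 = 987.9 N·m.
J = πd⁴/32 = π(0.0273)⁴/32 = 5.453×10^-8 m⁴.
τ_max = T·r/J = 987.9 × 0.0137 / 5.453×10^-8 = 2.473×10^8 Pa.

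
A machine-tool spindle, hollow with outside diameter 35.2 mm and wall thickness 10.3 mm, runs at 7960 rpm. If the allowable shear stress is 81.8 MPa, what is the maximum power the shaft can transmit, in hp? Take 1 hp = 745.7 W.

760 hp

J = π(d_o⁴ − d_i⁴)/32 = π(0.0352⁴ − 0.0146⁴)/32 = 1.463×10^-7 m⁴.
T_max = τ_allow·J/r = 8.18×10^7 × 1.463×10^-7 / 0.0176 = 679.8 N·m.
ω = 2π·7960/60 = 833.6 rad/s, so P_max = T_max·ω = 5.666×10^5 W.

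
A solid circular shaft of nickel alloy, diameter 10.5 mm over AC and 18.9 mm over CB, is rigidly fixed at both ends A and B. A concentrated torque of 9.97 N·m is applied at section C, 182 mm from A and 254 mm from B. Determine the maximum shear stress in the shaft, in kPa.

6640 kPa

Compatibility: T_A·a/J_AC = T_B·b/J_CB with T_A + T_B = T₀.
J_AC = 1.19×10^-9 m⁴, J_CB = 1.25×10^-8 m⁴, so T_A = T₀·(J_AC/a)/((J_AC/a)+(J_CB/b)) = 1.170 N·m, T_B = 8.800 N·m.
τ in each portion: τ_AC = 5.15×10^6 Pa, τ_CB = 6.64×10^6 Pa; maximum is in CB.
τ_max = T_CB·r/J = 8.800·0.00945/1.25×10^-8 = 6.639×10^6 Pa.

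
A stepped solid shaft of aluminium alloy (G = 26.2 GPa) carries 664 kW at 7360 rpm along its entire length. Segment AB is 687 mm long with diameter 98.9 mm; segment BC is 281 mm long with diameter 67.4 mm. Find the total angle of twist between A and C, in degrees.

ω = 2π·7360/60 = 770.7 rad/s, so T = P/ω = 664×10³ / 770.7 = 861.5 N·m.
J_AB = π(0.0989)⁴/32 = 9.39×10^-6 m⁴; J_BC = π(0.0674)⁴/32 = 2.03×10^-6 m⁴.
θ = (T/G)·Σ L_i/J_i = (861.5/26.2×10⁹)·(0.687/9.39×10^-6 + 0.281/2.03×10^-6) = 6.966×10^-3 rad.

0.399°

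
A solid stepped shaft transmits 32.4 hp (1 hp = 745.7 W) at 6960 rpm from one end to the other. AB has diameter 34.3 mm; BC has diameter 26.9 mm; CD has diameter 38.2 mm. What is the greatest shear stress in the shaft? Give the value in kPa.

8670 kPa

ω = 2π·6960/60 = 728.8 rad/s, so T = P/ω = 32.4×745.7 / 728.8 = 33.15 N·m.
Under the same torque, τ_max = 16T/(πd³) is largest where d is smallest — segment BC (d = 26.9 mm).
τ_max = 16·33.15/(π·(0.0269)³) = 8.673×10^6 Pa.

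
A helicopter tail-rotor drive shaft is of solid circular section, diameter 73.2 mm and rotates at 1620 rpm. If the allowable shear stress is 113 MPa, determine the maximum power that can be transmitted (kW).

J = πd⁴/32 = π(0.0732)⁴/32 = 2.819×10^-6 m⁴.
T_max = τ_allow·J/r = 1.13×10^8 × 2.819×10^-6 / 0.0366 = 8702 N·m.
ω = 2π·1620/60 = 169.6 rad/s, so P_max = T_max·ω = 1.476×10^6 W.

1480 kW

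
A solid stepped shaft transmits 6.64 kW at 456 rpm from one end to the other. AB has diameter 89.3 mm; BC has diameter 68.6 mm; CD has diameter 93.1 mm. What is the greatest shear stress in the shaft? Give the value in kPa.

2190 kPa

ω = 2π·456/60 = 47.75 rad/s, so T = P/ω = 6.64×10³ / 47.75 = 139.1 N·m.
Under the same torque, τ_max = 16T/(πd³) is largest where d is smallest — segment BC (d = 68.6 mm).
τ_max = 16·139.1/(π·(0.0686)³) = 2.194×10^6 Pa.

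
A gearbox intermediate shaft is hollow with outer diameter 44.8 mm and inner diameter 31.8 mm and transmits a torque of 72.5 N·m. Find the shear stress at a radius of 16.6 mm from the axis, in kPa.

4080 kPa

J = π(d_o⁴ − d_i⁴)/32 = π(0.0448⁴ − 0.0318⁴)/32 = 2.951×10^-7 m⁴.
Shear stress varies linearly with radius: τ = T·r/J = 72.50 × 0.0166 / 2.951×10^-7 = 4.079×10^6 Pa.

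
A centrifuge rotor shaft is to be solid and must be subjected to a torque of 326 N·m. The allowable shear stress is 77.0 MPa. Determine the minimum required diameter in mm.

27.8 mm

For a solid shaft τ_max = 16T/(πd³), so d = (16T/(π τ_allow))^(1/3) = (16·326.0/(π·7.70×10^7))^(1/3) = 0.02783 m.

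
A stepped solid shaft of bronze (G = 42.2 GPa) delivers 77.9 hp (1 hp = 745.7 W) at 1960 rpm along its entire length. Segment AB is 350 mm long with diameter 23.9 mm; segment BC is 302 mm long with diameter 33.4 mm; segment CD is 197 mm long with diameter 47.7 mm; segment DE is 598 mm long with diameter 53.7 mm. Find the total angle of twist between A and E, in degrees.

5.58°

ω = 2π·1960/60 = 205.3 rad/s, so T = P/ω = 77.9×745.7 / 205.3 = 283.0 N·m.
J_AB = π(0.0239)⁴/32 = 3.20×10^-8 m⁴; J_BC = π(0.0334)⁴/32 = 1.22×10^-7 m⁴; J_CD = π(0.0477)⁴/32 = 5.08×10^-7 m⁴; J_DE = π(0.0537)⁴/32 = 8.16×10^-7 m⁴.
θ = (T/G)·Σ L_i/J_i = (283.0/42.2×10⁹)·(0.350/3.20×10^-8 + 0.302/1.22×10^-7 + 0.197/5.08×10^-7 + 0.598/8.16×10^-7) = 0.09737 rad.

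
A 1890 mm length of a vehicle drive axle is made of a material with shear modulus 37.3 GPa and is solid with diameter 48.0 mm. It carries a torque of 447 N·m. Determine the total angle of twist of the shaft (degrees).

2.49°

J = πd⁴/32 = π(0.0480)⁴/32 = 5.212×10^-7 m⁴.
θ = T·L/(G·J) = 447.0 × 1.89 / (37.3×10⁹ × 5.212×10^-7) = 0.04346 rad.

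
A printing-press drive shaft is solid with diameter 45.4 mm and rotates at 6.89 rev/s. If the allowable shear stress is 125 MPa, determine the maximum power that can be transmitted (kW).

J = πd⁴/32 = π(0.0454)⁴/32 = 4.171×10^-7 m⁴.
T_max = τ_allow·J/r = 1.25×10^8 × 4.171×10^-7 / 0.0227 = 2297 N·m.
ω = 2π·6.89 = 43.29 rad/s, so P_max = T_max·ω = 9.943×10^4 W.

99.4 kW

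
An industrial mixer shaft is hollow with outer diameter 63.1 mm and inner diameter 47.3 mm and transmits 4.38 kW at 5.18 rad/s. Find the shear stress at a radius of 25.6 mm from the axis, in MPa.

20.3 MPa

ω = 5.18 rad/s, so T = P/ω = 4.38×10³ / 5.180 = 845.6 N·m.
J = π(d_o⁴ − d_i⁴)/32 = π(0.0631⁴ − 0.0473⁴)/32 = 1.065×10^-6 m⁴.
Shear stress varies linearly with radius: τ = T·r/J = 845.6 × 0.0256 / 1.065×10^-6 = 2.033×10^7 Pa.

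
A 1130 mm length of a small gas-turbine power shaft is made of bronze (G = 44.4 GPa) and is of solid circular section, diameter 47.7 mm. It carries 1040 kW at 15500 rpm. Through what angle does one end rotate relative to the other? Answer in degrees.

1.84°

ω = 2π·15500/60 = 1623 rad/s, so T = P/ω = 1040×10³ / 1623 = 640.7 N·m.
J = πd⁴/32 = π(0.0477)⁴/32 = 5.082×10^-7 m⁴.
θ = T·L/(G·J) = 640.7 × 1.13 / (44.4×10⁹ × 5.082×10^-7) = 0.03208 rad.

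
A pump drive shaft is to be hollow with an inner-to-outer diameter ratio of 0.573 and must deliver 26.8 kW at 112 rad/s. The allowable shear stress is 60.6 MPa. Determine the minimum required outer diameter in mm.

ω = 112 rad/s, so T = P/ω = 26.8×10³ / 112.0 = 239.3 N·m.
For a hollow shaft with d_i/d_o = 0.573: τ_max = 16T/(π d_o³ (1−k⁴)), so d_o = [16T/(π τ_allow (1−k⁴))]^(1/3) = [16·239.3/(π·6.06×10^7·0.8922)]^(1/3) = 0.02825 m.

28.2 mm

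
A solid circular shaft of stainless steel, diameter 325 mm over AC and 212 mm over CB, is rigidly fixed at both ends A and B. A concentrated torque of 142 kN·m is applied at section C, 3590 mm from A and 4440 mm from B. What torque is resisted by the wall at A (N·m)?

124000 N·m

Compatibility: T_A·a/J_AC = T_B·b/J_CB with T_A + T_B = T₀.
J_AC = 1.10×10^-3 m⁴, J_CB = 1.98×10^-4 m⁴, so T_A = T₀·(J_AC/a)/((J_AC/a)+(J_CB/b)) = 123900 N·m, T_B = 18130 N·m.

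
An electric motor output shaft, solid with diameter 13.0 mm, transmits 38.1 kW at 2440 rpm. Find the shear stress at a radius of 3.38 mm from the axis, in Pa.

ω = 2π·2440/60 = 255.5 rad/s, so T = P/ω = 38.1×10³ / 255.5 = 149.1 N·m.
J = πd⁴/32 = π(0.0130)⁴/32 = 2.804×10^-9 m⁴.
Shear stress varies linearly with radius: τ = T·r/J = 149.1 × 0.00338 / 2.804×10^-9 = 1.797×10^8 Pa.

1.80e8 Pa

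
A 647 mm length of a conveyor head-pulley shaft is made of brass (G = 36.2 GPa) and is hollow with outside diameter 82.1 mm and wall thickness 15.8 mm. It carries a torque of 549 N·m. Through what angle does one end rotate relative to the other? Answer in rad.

0.00257 rad

J = π(d_o⁴ − d_i⁴)/32 = π(0.0821⁴ − 0.0505⁴)/32 = 3.822×10^-6 m⁴.
θ = T·L/(G·J) = 549.0 × 0.647 / (36.2×10⁹ × 3.822×10^-6) = 2.567×10^-3 rad.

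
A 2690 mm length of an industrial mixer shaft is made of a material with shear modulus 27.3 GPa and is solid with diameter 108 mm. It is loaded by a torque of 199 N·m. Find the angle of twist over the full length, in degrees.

0.0841°

J = πd⁴/32 = π(0.108)⁴/32 = 1.336×10^-5 m⁴.
θ = T·L/(G·J) = 199.0 × 2.69 / (27.3×10⁹ × 1.336×10^-5) = 1.468×10^-3 rad.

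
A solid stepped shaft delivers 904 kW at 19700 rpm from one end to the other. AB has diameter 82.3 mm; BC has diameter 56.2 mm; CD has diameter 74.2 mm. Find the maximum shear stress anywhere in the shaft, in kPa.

12600 kPa

ω = 2π·19700/60 = 2063 rad/s, so T = P/ω = 904×10³ / 2063 = 438.2 N·m.
Under the same torque, τ_max = 16T/(πd³) is largest where d is smallest — segment BC (d = 56.2 mm).
τ_max = 16·438.2/(π·(0.0562)³) = 1.257×10^7 Pa.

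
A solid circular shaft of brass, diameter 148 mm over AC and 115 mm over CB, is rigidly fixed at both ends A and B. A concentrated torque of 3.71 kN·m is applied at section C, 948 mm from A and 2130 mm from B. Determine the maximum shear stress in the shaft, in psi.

Compatibility: T_A·a/J_AC = T_B·b/J_CB with T_A + T_B = T₀.
J_AC = 4.71×10^-5 m⁴, J_CB = 1.72×10^-5 m⁴, so T_A = T₀·(J_AC/a)/((J_AC/a)+(J_CB/b)) = 3192 N·m, T_B = 517.9 N·m.
τ in each portion: τ_AC = 5.01×10^6 Pa, τ_CB = 1.73×10^6 Pa; maximum is in AC.
τ_max = T_AC·r/J = 3192·0.0740/4.71×10^-5 = 5.015×10^6 Pa.

727 psi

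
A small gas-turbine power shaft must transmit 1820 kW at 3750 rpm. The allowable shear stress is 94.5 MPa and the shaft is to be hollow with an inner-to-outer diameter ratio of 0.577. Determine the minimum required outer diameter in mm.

65.5 mm

ω = 2π·3750/60 = 392.7 rad/s, so T = P/ω = 1820×10³ / 392.7 = 4635 N·m.
For a hollow shaft with d_i/d_o = 0.577: τ_max = 16T/(π d_o³ (1−k⁴)), so d_o = [16T/(π τ_allow (1−k⁴))]^(1/3) = [16·4635/(π·9.45×10^7·0.8892)]^(1/3) = 0.06549 m.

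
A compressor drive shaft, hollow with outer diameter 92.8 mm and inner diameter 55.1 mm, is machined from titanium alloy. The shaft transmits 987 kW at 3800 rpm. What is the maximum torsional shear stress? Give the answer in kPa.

ω = 2π·3800/60 = 397.9 rad/s, so T = P/ω = 987×10³ / 397.9 = 2480 N·m.
J = π(d_o⁴ − d_i⁴)/32 = π(0.0928⁴ − 0.0551⁴)/32 = 6.376×10^-6 m⁴.
τ_max = T·r/J = 2480 × 0.0464 / 6.376×10^-6 = 1.805×10^7 Pa.

18000 kPa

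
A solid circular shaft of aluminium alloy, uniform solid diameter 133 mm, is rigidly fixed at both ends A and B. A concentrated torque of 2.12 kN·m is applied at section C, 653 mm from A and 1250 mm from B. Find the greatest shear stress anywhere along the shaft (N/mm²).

With uniform GJ and both ends fixed, compatibility θ_AC = θ_CB gives T_A·a = T_B·b, together with T_A + T_B = T₀.
T_A = T₀·b/(a+b) = 2120·1250/1903 = 1393 N·m; T_B = 727.5 N·m.
τ in each portion: τ_AC = 3.01×10^6 Pa, τ_CB = 1.57×10^6 Pa; maximum is in AC.
τ_max = T_AC·r/J = 1393·0.0665/3.07×10^-5 = 3.015×10^6 Pa.

3.01 N/mm²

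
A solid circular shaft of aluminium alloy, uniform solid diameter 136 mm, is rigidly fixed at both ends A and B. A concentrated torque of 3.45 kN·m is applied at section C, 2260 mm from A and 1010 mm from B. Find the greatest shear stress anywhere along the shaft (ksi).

With uniform GJ and both ends fixed, compatibility θ_AC = θ_CB gives T_A·a = T_B·b, together with T_A + T_B = T₀.
T_A = T₀·b/(a+b) = 3450·1010/3270 = 1066 N·m; T_B = 2384 N·m.
τ in each portion: τ_AC = 2.16×10^6 Pa, τ_CB = 4.83×10^6 Pa; maximum is in CB.
τ_max = T_CB·r/J = 2384·0.0680/3.36×10^-5 = 4.828×10^6 Pa.

0.700 ksi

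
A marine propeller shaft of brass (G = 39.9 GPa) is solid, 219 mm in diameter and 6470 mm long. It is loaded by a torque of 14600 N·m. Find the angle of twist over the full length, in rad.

J = πd⁴/32 = π(0.219)⁴/32 = 2.258×10^-4 m⁴.
θ = T·L/(G·J) = 14600 × 6.47 / (39.9×10⁹ × 2.258×10^-4) = 0.01048 rad.

0.0105 rad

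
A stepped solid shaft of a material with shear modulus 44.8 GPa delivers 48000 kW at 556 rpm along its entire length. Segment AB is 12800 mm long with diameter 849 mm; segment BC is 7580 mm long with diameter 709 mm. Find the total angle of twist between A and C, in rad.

ω = 2π·556/60 = 58.22 rad/s, so T = P/ω = 48000×10³ / 58.22 = 824400 N·m.
J_AB = π(0.849)⁴/32 = 0.0510 m⁴; J_BC = π(0.709)⁴/32 = 0.0248 m⁴.
θ = (T/G)·Σ L_i/J_i = (824400/44.8×10⁹)·(12.8/0.0510 + 7.58/0.0248) = 0.01024 rad.

0.0102 rad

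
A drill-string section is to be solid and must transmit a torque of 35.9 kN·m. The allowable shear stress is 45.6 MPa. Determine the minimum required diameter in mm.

For a solid shaft τ_max = 16T/(πd³), so d = (16T/(π τ_allow))^(1/3) = (16·35900/(π·4.56×10^7))^(1/3) = 0.1589 m.

159 mm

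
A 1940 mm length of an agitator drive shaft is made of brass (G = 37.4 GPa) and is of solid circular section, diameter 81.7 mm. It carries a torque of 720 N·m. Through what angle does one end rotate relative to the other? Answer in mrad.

J = πd⁴/32 = π(0.0817)⁴/32 = 4.374×10^-6 m⁴.
θ = T·L/(G·J) = 720.0 × 1.94 / (37.4×10⁹ × 4.374×10^-6) = 8.538×10^-3 rad.

8.54 mrad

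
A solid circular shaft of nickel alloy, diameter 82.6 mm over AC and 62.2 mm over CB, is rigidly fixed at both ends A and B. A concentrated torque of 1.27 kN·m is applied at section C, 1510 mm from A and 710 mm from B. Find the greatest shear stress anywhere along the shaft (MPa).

Compatibility: T_A·a/J_AC = T_B·b/J_CB with T_A + T_B = T₀.
J_AC = 4.57×10^-6 m⁴, J_CB = 1.47×10^-6 m⁴, so T_A = T₀·(J_AC/a)/((J_AC/a)+(J_CB/b)) = 754.2 N·m, T_B = 515.8 N·m.
τ in each portion: τ_AC = 6.82×10^6 Pa, τ_CB = 1.09×10^7 Pa; maximum is in CB.
τ_max = T_CB·r/J = 515.8·0.0311/1.47×10^-6 = 1.092×10^7 Pa.

10.9 MPa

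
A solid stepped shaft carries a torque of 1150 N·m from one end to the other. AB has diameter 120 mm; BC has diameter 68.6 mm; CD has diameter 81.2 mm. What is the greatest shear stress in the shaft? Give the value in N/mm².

18.1 N/mm²

Under the same torque, τ_max = 16T/(πd³) is largest where d is smallest — segment BC (d = 68.6 mm).
τ_max = 16·1150/(π·(0.0686)³) = 1.814×10^7 Pa.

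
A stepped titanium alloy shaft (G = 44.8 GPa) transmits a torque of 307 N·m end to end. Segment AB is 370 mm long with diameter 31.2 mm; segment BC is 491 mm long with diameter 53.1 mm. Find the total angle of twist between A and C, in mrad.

J_AB = π(0.0312)⁴/32 = 9.30×10^-8 m⁴; J_BC = π(0.0531)⁴/32 = 7.81×10^-7 m⁴.
θ = (T/G)·Σ L_i/J_i = (307.0/44.8×10⁹)·(0.370/9.30×10^-8 + 0.491/7.81×10^-7) = 0.03157 rad.

31.6 mrad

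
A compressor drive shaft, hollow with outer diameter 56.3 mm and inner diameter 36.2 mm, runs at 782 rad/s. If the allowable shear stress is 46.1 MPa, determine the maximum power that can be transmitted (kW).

1050 kW

J = π(d_o⁴ − d_i⁴)/32 = π(0.0563⁴ − 0.0362⁴)/32 = 8.178×10^-7 m⁴.
T_max = τ_allow·J/r = 4.61×10^7 × 8.178×10^-7 / 0.0281 = 1339 N·m.
ω = 782 rad/s, so P_max = T_max·ω = 1.047×10^6 W.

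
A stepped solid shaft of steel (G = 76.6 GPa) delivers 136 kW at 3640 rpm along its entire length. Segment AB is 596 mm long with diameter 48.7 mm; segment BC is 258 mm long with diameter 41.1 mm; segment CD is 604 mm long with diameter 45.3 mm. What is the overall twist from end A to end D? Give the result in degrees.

ω = 2π·3640/60 = 381.2 rad/s, so T = P/ω = 136×10³ / 381.2 = 356.8 N·m.
J_AB = π(0.0487)⁴/32 = 5.52×10^-7 m⁴; J_BC = π(0.0411)⁴/32 = 2.80×10^-7 m⁴; J_CD = π(0.0453)⁴/32 = 4.13×10^-7 m⁴.
θ = (T/G)·Σ L_i/J_i = (356.8/76.6×10⁹)·(0.596/5.52×10^-7 + 0.258/2.80×10^-7 + 0.604/4.13×10^-7) = 0.01612 rad.

0.924°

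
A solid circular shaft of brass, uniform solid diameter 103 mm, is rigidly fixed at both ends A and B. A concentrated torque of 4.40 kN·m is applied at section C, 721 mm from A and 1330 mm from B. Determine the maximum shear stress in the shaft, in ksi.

1.93 ksi

With uniform GJ and both ends fixed, compatibility θ_AC = θ_CB gives T_A·a = T_B·b, together with T_A + T_B = T₀.
T_A = T₀·b/(a+b) = 4400·1330/2051 = 2853 N·m; T_B = 1547 N·m.
τ in each portion: τ_AC = 1.33×10^7 Pa, τ_CB = 7.21×10^6 Pa; maximum is in AC.
τ_max = T_AC·r/J = 2853·0.0515/1.10×10^-5 = 1.330×10^7 Pa.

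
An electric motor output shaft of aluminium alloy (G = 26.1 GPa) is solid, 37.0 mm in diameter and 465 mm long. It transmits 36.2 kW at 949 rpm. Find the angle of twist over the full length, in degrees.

ω = 2π·949/60 = 99.38 rad/s, so T = P/ω = 36.2×10³ / 99.38 = 364.3 N·m.
J = πd⁴/32 = π(0.0370)⁴/32 = 1.840×10^-7 m⁴.
θ = T·L/(G·J) = 364.3 × 0.465 / (26.1×10⁹ × 1.840×10^-7) = 0.03527 rad.

2.02°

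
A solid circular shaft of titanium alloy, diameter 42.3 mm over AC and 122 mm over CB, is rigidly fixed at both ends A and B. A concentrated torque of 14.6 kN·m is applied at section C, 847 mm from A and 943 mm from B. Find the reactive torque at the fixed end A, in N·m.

231 N·m

Compatibility: T_A·a/J_AC = T_B·b/J_CB with T_A + T_B = T₀.
J_AC = 3.14×10^-7 m⁴, J_CB = 2.17×10^-5 m⁴, so T_A = T₀·(J_AC/a)/((J_AC/a)+(J_CB/b)) = 231.2 N·m, T_B = 14370 N·m.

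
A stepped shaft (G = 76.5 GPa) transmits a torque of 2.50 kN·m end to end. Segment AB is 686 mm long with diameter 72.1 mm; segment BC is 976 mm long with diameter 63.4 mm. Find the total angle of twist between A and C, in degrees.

J_AB = π(0.0721)⁴/32 = 2.65×10^-6 m⁴; J_BC = π(0.0634)⁴/32 = 1.59×10^-6 m⁴.
θ = (T/G)·Σ L_i/J_i = (2500/76.5×10⁹)·(0.686/2.65×10^-6 + 0.976/1.59×10^-6) = 0.02856 rad.

1.64°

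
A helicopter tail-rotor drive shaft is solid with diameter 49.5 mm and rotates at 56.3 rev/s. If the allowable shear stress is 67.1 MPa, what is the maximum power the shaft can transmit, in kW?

J = πd⁴/32 = π(0.0495)⁴/32 = 5.894×10^-7 m⁴.
T_max = τ_allow·J/r = 6.71×10^7 × 5.894×10^-7 / 0.0248 = 1598 N·m.
ω = 2π·56.3 = 353.7 rad/s, so P_max = T_max·ω = 5.653×10^5 W.

565 kW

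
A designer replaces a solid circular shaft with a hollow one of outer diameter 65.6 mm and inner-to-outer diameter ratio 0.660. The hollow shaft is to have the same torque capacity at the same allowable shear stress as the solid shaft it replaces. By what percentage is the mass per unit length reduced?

35.1 %

Equal τ_max and T ⇒ the solid shaft needs d_s³ = d_o³(1−k⁴), so d_s = 65.6·(1−0.660⁴)^(1/3) = 61.16 mm.
Area ratio A_h/A_s = d_o²(1−k²)/d_s² = (1−k²)/(1−k⁴)^(2/3) = 0.6494.
Mass saving = 1 − 0.6494 = 35.1 %.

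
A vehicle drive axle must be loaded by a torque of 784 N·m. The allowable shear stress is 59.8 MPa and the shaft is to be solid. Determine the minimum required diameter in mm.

40.6 mm

For a solid shaft τ_max = 16T/(πd³), so d = (16T/(π τ_allow))^(1/3) = (16·784.0/(π·5.98×10^7))^(1/3) = 0.04057 m.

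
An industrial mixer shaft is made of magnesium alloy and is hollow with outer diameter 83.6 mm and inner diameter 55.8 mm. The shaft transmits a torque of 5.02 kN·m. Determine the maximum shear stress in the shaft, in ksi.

J = π(d_o⁴ − d_i⁴)/32 = π(0.0836⁴ − 0.0558⁴)/32 = 3.844×10^-6 m⁴.
τ_max = T·r/J = 5020 × 0.0418 / 3.844×10^-6 = 5.459×10^7 Pa.

7.92 ksi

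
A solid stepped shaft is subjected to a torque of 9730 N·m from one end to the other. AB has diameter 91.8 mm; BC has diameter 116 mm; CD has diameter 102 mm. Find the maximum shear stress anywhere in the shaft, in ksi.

9.29 ksi

Under the same torque, τ_max = 16T/(πd³) is largest where d is smallest — segment AB (d = 91.8 mm).
τ_max = 16·9730/(π·(0.0918)³) = 6.406×10^7 Pa.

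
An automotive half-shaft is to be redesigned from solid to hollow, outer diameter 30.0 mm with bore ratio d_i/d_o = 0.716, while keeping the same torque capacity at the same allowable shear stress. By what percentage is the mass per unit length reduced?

Equal τ_max and T ⇒ the solid shaft needs d_s³ = d_o³(1−k⁴), so d_s = 30.0·(1−0.716⁴)^(1/3) = 27.10 mm.
Area ratio A_h/A_s = d_o²(1−k²)/d_s² = (1−k²)/(1−k⁴)^(2/3) = 0.5972.
Mass saving = 1 − 0.5972 = 40.3 %.

40.3 %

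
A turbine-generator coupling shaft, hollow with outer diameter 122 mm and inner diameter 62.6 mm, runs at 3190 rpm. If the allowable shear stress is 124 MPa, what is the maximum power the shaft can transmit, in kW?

13700 kW

J = π(d_o⁴ − d_i⁴)/32 = π(0.122⁴ − 0.0626⁴)/32 = 2.024×10^-5 m⁴.
T_max = τ_allow·J/r = 1.24×10^8 × 2.024×10^-5 / 0.0610 = 41150 N·m.
ω = 2π·3190/60 = 334.1 rad/s, so P_max = T_max·ω = 1.375×10^7 W.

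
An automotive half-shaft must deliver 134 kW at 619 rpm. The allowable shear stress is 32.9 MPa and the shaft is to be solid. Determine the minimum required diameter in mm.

68.4 mm

ω = 2π·619/60 = 64.82 rad/s, so T = P/ω = 134×10³ / 64.82 = 2067 N·m.
For a solid shaft τ_max = 16T/(πd³), so d = (16T/(π τ_allow))^(1/3) = (16·2067/(π·3.29×10^7))^(1/3) = 0.06840 m.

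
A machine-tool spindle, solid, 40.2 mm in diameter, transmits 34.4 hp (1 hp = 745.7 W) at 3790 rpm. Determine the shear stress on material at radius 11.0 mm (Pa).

2.77e6 Pa

ω = 2π·3790/60 = 396.9 rad/s, so T = P/ω = 34.4×745.7 / 396.9 = 64.63 N·m.
J = πd⁴/32 = π(0.0402)⁴/32 = 2.564×10^-7 m⁴.
Shear stress varies linearly with radius: τ = T·r/J = 64.63 × 0.0110 / 2.564×10^-7 = 2.773×10^6 Pa.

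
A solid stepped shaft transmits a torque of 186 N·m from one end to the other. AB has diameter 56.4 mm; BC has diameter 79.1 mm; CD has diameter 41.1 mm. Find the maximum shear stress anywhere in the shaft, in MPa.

Under the same torque, τ_max = 16T/(πd³) is largest where d is smallest — segment CD (d = 41.1 mm).
τ_max = 16·186.0/(π·(0.0411)³) = 1.364×10^7 Pa.

13.6 MPa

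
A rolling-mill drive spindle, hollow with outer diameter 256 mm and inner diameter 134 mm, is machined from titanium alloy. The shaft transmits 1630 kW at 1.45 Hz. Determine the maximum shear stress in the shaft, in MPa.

ω = 2π·1.45 = 9.111 rad/s, so T = P/ω = 1630×10³ / 9.111 = 178900 N·m.
J = π(d_o⁴ − d_i⁴)/32 = π(0.256⁴ − 0.134⁴)/32 = 3.900×10^-4 m⁴.
τ_max = T·r/J = 178900 × 0.128 / 3.900×10^-4 = 5.872×10^7 Pa.

58.7 MPa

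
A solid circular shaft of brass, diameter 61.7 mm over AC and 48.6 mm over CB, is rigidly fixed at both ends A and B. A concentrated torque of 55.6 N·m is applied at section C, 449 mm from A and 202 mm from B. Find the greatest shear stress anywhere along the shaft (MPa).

1.14 MPa

Compatibility: T_A·a/J_AC = T_B·b/J_CB with T_A + T_B = T₀.
J_AC = 1.42×10^-6 m⁴, J_CB = 5.48×10^-7 m⁴, so T_A = T₀·(J_AC/a)/((J_AC/a)+(J_CB/b)) = 29.96 N·m, T_B = 25.64 N·m.
τ in each portion: τ_AC = 6.50×10^5 Pa, τ_CB = 1.14×10^6 Pa; maximum is in CB.
τ_max = T_CB·r/J = 25.64·0.0243/5.48×10^-7 = 1.137×10^6 Pa.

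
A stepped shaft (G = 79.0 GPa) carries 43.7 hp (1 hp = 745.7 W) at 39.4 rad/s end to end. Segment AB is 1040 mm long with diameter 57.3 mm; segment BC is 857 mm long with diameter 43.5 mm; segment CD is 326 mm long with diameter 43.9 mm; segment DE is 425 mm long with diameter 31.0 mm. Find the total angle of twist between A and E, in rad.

0.0942 rad

ω = 39.4 rad/s, so T = P/ω = 43.7×745.7 / 39.40 = 827.1 N·m.
J_AB = π(0.0573)⁴/32 = 1.06×10^-6 m⁴; J_BC = π(0.0435)⁴/32 = 3.52×10^-7 m⁴; J_CD = π(0.0439)⁴/32 = 3.65×10^-7 m⁴; J_DE = π(0.0310)⁴/32 = 9.07×10^-8 m⁴.
θ = (T/G)·Σ L_i/J_i = (827.1/79.0×10⁹)·(1.04/1.06×10^-6 + 0.857/3.52×10^-7 + 0.326/3.65×10^-7 + 0.425/9.07×10^-8) = 0.09425 rad.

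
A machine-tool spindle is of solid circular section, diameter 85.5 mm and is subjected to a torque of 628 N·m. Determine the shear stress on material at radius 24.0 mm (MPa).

J = πd⁴/32 = π(0.0855)⁴/32 = 5.246×10^-6 m⁴.
Shear stress varies linearly with radius: τ = T·r/J = 628.0 × 0.0240 / 5.246×10^-6 = 2.873×10^6 Pa.

2.87 MPa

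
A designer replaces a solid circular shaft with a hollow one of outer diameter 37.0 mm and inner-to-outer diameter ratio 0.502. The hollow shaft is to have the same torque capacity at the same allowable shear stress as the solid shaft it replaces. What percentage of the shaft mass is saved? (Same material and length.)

Equal τ_max and T ⇒ the solid shaft needs d_s³ = d_o³(1−k⁴), so d_s = 37.0·(1−0.502⁴)^(1/3) = 36.20 mm.
Area ratio A_h/A_s = d_o²(1−k²)/d_s² = (1−k²)/(1−k⁴)^(2/3) = 0.7814.
Mass saving = 1 − 0.7814 = 21.9 %.

21.9 %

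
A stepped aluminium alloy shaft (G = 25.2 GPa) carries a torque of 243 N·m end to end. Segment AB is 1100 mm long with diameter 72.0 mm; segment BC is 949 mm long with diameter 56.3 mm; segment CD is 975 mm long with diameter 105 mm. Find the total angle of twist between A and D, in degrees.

J_AB = π(0.0720)⁴/32 = 2.64×10^-6 m⁴; J_BC = π(0.0563)⁴/32 = 9.86×10^-7 m⁴; J_CD = π(0.105)⁴/32 = 1.19×10^-5 m⁴.
θ = (T/G)·Σ L_i/J_i = (243.0/25.2×10⁹)·(1.10/2.64×10^-6 + 0.949/9.86×10^-7 + 0.975/1.19×10^-5) = 0.01409 rad.

0.807°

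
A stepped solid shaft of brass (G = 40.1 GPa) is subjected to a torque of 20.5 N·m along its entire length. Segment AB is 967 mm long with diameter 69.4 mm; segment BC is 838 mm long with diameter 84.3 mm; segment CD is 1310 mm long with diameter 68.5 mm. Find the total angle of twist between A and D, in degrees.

J_AB = π(0.0694)⁴/32 = 2.28×10^-6 m⁴; J_BC = π(0.0843)⁴/32 = 4.96×10^-6 m⁴; J_CD = π(0.0685)⁴/32 = 2.16×10^-6 m⁴.
θ = (T/G)·Σ L_i/J_i = (20.50/40.1×10⁹)·(0.967/2.28×10^-6 + 0.838/4.96×10^-6 + 1.31/2.16×10^-6) = 6.133×10^-4 rad.

0.0351°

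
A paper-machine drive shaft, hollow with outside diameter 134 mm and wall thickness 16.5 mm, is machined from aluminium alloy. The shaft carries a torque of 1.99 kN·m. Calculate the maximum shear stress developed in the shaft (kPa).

J = π(d_o⁴ − d_i⁴)/32 = π(0.134⁴ − 0.101⁴)/32 = 2.144×10^-5 m⁴.
τ_max = T·r/J = 1990 × 0.0670 / 2.144×10^-5 = 6.220×10^6 Pa.

6220 kPa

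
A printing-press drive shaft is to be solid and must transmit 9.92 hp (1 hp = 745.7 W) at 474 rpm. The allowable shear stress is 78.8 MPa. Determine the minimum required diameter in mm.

ω = 2π·474/60 = 49.64 rad/s, so T = P/ω = 9.92×745.7 / 49.64 = 149.0 N·m.
For a solid shaft τ_max = 16T/(πd³), so d = (16T/(π τ_allow))^(1/3) = (16·149.0/(π·7.88×10^7))^(1/3) = 0.02128 m.

21.3 mm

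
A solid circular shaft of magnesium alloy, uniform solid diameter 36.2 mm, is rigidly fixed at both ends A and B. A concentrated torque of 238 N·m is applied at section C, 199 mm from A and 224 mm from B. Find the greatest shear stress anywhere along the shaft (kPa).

13500 kPa

With uniform GJ and both ends fixed, compatibility θ_AC = θ_CB gives T_A·a = T_B·b, together with T_A + T_B = T₀.
T_A = T₀·b/(a+b) = 238.0·224/423.0 = 126.0 N·m; T_B = 112.0 N·m.
τ in each portion: τ_AC = 1.35×10^7 Pa, τ_CB = 1.20×10^7 Pa; maximum is in AC.
τ_max = T_AC·r/J = 126.0·0.0181/1.69×10^-7 = 1.353×10^7 Pa.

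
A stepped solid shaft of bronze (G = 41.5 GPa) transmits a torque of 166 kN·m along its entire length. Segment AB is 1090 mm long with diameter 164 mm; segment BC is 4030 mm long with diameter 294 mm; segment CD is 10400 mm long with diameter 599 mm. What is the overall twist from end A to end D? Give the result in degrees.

J_AB = π(0.164)⁴/32 = 7.10×10^-5 m⁴; J_BC = π(0.294)⁴/32 = 7.33×10^-4 m⁴; J_CD = π(0.599)⁴/32 = 0.0126 m⁴.
θ = (T/G)·Σ L_i/J_i = (166000/41.5×10⁹)·(1.09/7.10×10^-5 + 4.03/7.33×10^-4 + 10.4/0.0126) = 0.08666 rad.

4.97°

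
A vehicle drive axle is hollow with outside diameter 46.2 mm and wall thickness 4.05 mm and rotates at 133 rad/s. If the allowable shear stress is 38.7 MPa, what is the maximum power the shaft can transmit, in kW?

53.6 kW

J = π(d_o⁴ − d_i⁴)/32 = π(0.0462⁴ − 0.0381⁴)/32 = 2.404×10^-7 m⁴.
T_max = τ_allow·J/r = 3.87×10^7 × 2.404×10^-7 / 0.0231 = 402.7 N·m.
ω = 133 rad/s, so P_max = T_max·ω = 5.356×10^4 W.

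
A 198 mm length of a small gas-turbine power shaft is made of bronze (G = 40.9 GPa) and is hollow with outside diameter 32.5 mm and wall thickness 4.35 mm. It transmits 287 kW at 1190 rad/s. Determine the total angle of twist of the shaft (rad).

0.0150 rad

ω = 1190 rad/s, so T = P/ω = 287×10³ / 1190 = 241.2 N·m.
J = π(d_o⁴ − d_i⁴)/32 = π(0.0325⁴ − 0.0238⁴)/32 = 7.803×10^-8 m⁴.
θ = T·L/(G·J) = 241.2 × 0.198 / (40.9×10⁹ × 7.803×10^-8) = 0.01496 rad.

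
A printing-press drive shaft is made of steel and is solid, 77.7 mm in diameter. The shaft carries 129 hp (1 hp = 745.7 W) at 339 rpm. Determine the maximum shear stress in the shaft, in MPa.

29.4 MPa

ω = 2π·339/60 = 35.50 rad/s, so T = P/ω = 129×745.7 / 35.50 = 2710 N·m.
J = πd⁴/32 = π(0.0777)⁴/32 = 3.578×10^-6 m⁴.
τ_max = T·r/J = 2710 × 0.0389 / 3.578×10^-6 = 2.942×10^7 Pa.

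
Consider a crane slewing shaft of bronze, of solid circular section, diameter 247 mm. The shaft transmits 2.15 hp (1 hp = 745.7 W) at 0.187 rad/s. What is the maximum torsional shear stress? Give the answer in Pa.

2.90e6 Pa

ω = 0.187 rad/s, so T = P/ω = 2.15×745.7 / 0.1870 = 8574 N·m.
J = πd⁴/32 = π(0.247)⁴/32 = 3.654×10^-4 m⁴.
τ_max = T·r/J = 8574 × 0.123 / 3.654×10^-4 = 2.898×10^6 Pa.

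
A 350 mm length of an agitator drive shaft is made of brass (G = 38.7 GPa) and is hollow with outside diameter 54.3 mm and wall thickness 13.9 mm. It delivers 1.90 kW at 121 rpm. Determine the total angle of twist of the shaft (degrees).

0.0965°

ω = 2π·121/60 = 12.67 rad/s, so T = P/ω = 1.90×10³ / 12.67 = 149.9 N·m.
J = π(d_o⁴ − d_i⁴)/32 = π(0.0543⁴ − 0.0265⁴)/32 = 8.051×10^-7 m⁴.
θ = T·L/(G·J) = 149.9 × 0.350 / (38.7×10⁹ × 8.051×10^-7) = 1.684×10^-3 rad.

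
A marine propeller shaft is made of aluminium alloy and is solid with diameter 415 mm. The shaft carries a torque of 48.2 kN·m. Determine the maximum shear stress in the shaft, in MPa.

3.43 MPa

J = πd⁴/32 = π(0.415)⁴/32 = 2.912×10^-3 m⁴.
τ_max = T·r/J = 48200 × 0.207 / 2.912×10^-3 = 3.435×10^6 Pa.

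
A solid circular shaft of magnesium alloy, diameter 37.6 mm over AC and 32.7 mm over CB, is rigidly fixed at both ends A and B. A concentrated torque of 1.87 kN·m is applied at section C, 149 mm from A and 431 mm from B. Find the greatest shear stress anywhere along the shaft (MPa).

Compatibility: T_A·a/J_AC = T_B·b/J_CB with T_A + T_B = T₀.
J_AC = 1.96×10^-7 m⁴, J_CB = 1.12×10^-7 m⁴, so T_A = T₀·(J_AC/a)/((J_AC/a)+(J_CB/b)) = 1561 N·m, T_B = 308.8 N·m.
τ in each portion: τ_AC = 1.50×10^8 Pa, τ_CB = 4.50×10^7 Pa; maximum is in AC.
τ_max = T_AC·r/J = 1561·0.0188/1.96×10^-7 = 1.496×10^8 Pa.

150 MPa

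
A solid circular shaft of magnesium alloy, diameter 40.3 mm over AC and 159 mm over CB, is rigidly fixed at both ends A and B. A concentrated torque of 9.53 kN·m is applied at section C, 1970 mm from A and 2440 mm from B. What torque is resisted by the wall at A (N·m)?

Compatibility: T_A·a/J_AC = T_B·b/J_CB with T_A + T_B = T₀.
J_AC = 2.59×10^-7 m⁴, J_CB = 6.27×10^-5 m⁴, so T_A = T₀·(J_AC/a)/((J_AC/a)+(J_CB/b)) = 48.47 N·m, T_B = 9482 N·m.

48.5 N·m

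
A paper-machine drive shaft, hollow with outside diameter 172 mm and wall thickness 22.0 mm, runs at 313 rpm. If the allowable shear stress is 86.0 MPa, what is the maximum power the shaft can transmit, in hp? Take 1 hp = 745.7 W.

2620 hp

J = π(d_o⁴ − d_i⁴)/32 = π(0.172⁴ − 0.128⁴)/32 = 5.957×10^-5 m⁴.
T_max = τ_allow·J/r = 8.60×10^7 × 5.957×10^-5 / 0.0860 = 59570 N·m.
ω = 2π·313/60 = 32.78 rad/s, so P_max = T_max·ω = 1.953×10^6 W.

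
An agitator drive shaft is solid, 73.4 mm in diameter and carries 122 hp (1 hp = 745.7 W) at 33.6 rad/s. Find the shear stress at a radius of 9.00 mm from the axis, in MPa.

8.55 MPa

ω = 33.6 rad/s, so T = P/ω = 122×745.7 / 33.60 = 2708 N·m.
J = πd⁴/32 = π(0.0734)⁴/32 = 2.850×10^-6 m⁴.
Shear stress varies linearly with radius: τ = T·r/J = 2708 × 0.00900 / 2.850×10^-6 = 8.552×10^6 Pa.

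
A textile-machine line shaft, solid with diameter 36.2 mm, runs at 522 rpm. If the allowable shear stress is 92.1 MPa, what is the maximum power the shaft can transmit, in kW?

J = πd⁴/32 = π(0.0362)⁴/32 = 1.686×10^-7 m⁴.
T_max = τ_allow·J/r = 9.21×10^7 × 1.686×10^-7 / 0.0181 = 857.9 N·m.
ω = 2π·522/60 = 54.66 rad/s, so P_max = T_max·ω = 4.689×10^4 W.

46.9 kW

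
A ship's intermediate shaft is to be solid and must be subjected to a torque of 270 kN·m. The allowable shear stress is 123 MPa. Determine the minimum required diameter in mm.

For a solid shaft τ_max = 16T/(πd³), so d = (16T/(π τ_allow))^(1/3) = (16·270000/(π·1.23×10^8))^(1/3) = 0.2236 m.

224 mm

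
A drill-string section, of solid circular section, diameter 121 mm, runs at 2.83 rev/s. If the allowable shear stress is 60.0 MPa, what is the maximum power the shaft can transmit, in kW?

J = πd⁴/32 = π(0.121)⁴/32 = 2.104×10^-5 m⁴.
T_max = τ_allow·J/r = 6.00×10^7 × 2.104×10^-5 / 0.0605 = 20870 N·m.
ω = 2π·2.83 = 17.78 rad/s, so P_max = T_max·ω = 3.711×10^5 W.

371 kW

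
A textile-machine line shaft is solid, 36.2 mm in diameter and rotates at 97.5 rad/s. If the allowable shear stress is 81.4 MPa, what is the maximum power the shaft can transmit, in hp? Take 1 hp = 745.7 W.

J = πd⁴/32 = π(0.0362)⁴/32 = 1.686×10^-7 m⁴.
T_max = τ_allow·J/r = 8.14×10^7 × 1.686×10^-7 / 0.0181 = 758.2 N·m.
ω = 97.5 rad/s, so P_max = T_max·ω = 7.392×10^4 W.

99.1 hp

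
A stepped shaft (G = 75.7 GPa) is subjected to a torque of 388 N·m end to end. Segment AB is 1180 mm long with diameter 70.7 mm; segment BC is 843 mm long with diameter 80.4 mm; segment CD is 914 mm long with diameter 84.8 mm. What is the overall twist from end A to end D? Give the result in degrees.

J_AB = π(0.0707)⁴/32 = 2.45×10^-6 m⁴; J_BC = π(0.0804)⁴/32 = 4.10×10^-6 m⁴; J_CD = π(0.0848)⁴/32 = 5.08×10^-6 m⁴.
θ = (T/G)·Σ L_i/J_i = (388.0/75.7×10⁹)·(1.18/2.45×10^-6 + 0.843/4.10×10^-6 + 0.914/5.08×10^-6) = 4.442×10^-3 rad.

0.254°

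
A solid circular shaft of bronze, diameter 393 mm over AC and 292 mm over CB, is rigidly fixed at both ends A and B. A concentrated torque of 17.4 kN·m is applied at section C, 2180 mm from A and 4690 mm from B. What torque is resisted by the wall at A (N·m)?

15200 N·m

Compatibility: T_A·a/J_AC = T_B·b/J_CB with T_A + T_B = T₀.
J_AC = 2.34×10^-3 m⁴, J_CB = 7.14×10^-4 m⁴, so T_A = T₀·(J_AC/a)/((J_AC/a)+(J_CB/b)) = 15240 N·m, T_B = 2159 N·m.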